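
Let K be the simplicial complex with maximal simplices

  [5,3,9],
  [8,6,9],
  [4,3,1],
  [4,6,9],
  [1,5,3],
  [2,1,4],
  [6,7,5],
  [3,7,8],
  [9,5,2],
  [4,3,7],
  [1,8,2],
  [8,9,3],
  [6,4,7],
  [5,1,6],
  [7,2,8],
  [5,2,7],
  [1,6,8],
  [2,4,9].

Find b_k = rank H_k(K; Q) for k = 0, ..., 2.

b_0 = 1, b_1 = 2, b_2 = 1.

Take the total order 1 < 2 < 3 < 4 < 5 < 6 < 7 < 8 < 9 on the vertex set. Then K (dimension 2) consists of the simplices:

  0-simplices (9): [1], [2], [3], [4], [5], [6], [7], [8], [9]
  1-simplices (27): (27 of them)
  2-simplices (18): [1,2,4], [1,2,8], [1,3,4], [1,3,5], [1,5,6], [1,6,8], [2,4,9], [2,5,7], [2,5,9], [2,7,8], [3,4,7], [3,5,9], [3,7,8], [3,8,9], [4,6,7], [4,6,9], [5,6,7], [6,8,9]

giving chain groups C_0 ≅ Z^9, C_1 ≅ Z^27, C_2 ≅ Z^18.

Boundary ∂_1: C_1 → C_0 maps an edge to its endpoints' difference, ∂[p,q] = q − p.
The resulting 9×27 matrix has rank 8, and its Smith normal form has invariant factors (1,1,1,1,1,1,1,1).

The boundary map ∂_2: C_2 → C_1 maps a triangle to the signed sum of its edges. For instance
  ∂[6,8,9] = [8,9] − [6,9] + [6,8],
  ∂[1,2,8] = [2,8] − [1,8] + [1,2].
This gives a 27×18 integer matrix of rank 17; reducing to Smith normal form yields diagonal entries (1,1,1,1,1,1,1,1,1,1,1,1,1,1,1,1,1).

From H_k ≅ ker(∂_k) / im(∂_{k+1}) we obtain:

  H_0: rank C_0 − rank ∂_1 = 9 − 8 = 1, and the invariant factors of ∂_1 are all 1, so H_0 = Z.
  H_1: rank ker ∂_1 − rank ∂_2 = (27 − 8) − 17 = 2, and the invariant factors of ∂_2 are all 1, so H_1 = Z^2.
  H_2: rank ker ∂_2 − rank ∂_3 = (18 − 17) − 0 = 1, and there is no ∂_3, so H_2 = Z.

As a check, the Euler characteristic is 9 − 27 + 18 = 0, which agrees with 1 − 2 + 1 = 0.

Hence the Betti numbers are b_0 = 1, b_1 = 2, b_2 = 1.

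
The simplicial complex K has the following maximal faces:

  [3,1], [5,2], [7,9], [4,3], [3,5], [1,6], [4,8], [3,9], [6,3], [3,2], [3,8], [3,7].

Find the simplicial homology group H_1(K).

K has 9 vertices, 12 edges.
rank ∂_1 = 8, rank ∂_2 = 0 ⇒ b_1 = 12 − 8 − 0 = 4. So H_1 ≅ Z^4.

H_1 = Z^4.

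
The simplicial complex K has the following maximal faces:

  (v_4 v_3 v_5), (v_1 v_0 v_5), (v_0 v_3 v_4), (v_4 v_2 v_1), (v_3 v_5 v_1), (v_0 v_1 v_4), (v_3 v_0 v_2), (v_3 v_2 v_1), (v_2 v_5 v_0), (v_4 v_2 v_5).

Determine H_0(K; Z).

We work with the vertex ordering v_0 < v_1 < v_2 < v_3 < v_4 < v_5. The simplices of K, each written with vertices in increasing order, are:

  0-simplices (6): [v_0], [v_1], [v_2], [v_3], [v_4], [v_5]
  1-simplices (15): (15 of them)
  2-simplices (10): [v_0,v_1,v_4], [v_0,v_1,v_5], [v_0,v_2,v_3], [v_0,v_2,v_5], [v_0,v_3,v_4], [v_1,v_2,v_3], [v_1,v_2,v_4], [v_1,v_3,v_5], [v_2,v_4,v_5], [v_3,v_4,v_5]

giving chain groups C_0 ≅ Z^6, C_1 ≅ Z^15, C_2 ≅ Z^10.

Boundary ∂_1: C_1 → C_0 sends each edge [p,q] (with p < q) to q − p.
This gives a 6×15 integer matrix of rank 5; reducing to Smith normal form yields diagonal entries (1,1,1,1,1).

Boundary ∂_2: C_2 → C_1 sends each 2-simplex [p,q,r] to [q,r] − [p,r] + [p,q]. For instance
  ∂[v_0,v_2,v_3] = [v_2,v_3] − [v_0,v_3] + [v_0,v_2],
  ∂[v_0,v_1,v_4] = [v_1,v_4] − [v_0,v_4] + [v_0,v_1].
The resulting 15×10 matrix has rank 10, and its Smith normal form has invariant factors (1,1,1,1,1,1,1,1,1,2).

Reading off H_k = ker ∂_k / im ∂_{k+1}:

  H_0: rank C_0 − rank ∂_1 = 6 − 5 = 1, and the invariant factors of ∂_1 are all 1, so H_0 = Z.

H_0 = Z.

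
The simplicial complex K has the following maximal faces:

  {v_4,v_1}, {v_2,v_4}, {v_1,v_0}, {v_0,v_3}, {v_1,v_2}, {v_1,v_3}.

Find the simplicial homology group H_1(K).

H_1 = Z^2.

Fix the vertex order v_0 < v_1 < v_2 < v_3 < v_4 and write every simplex with vertices in increasing order. Then dim K = 1 and the simplices of K are:

  0-simplices (5): [v_0], [v_1], [v_2], [v_3], [v_4]
  1-simplices (6): [v_0,v_1], [v_0,v_3], [v_1,v_2], [v_1,v_3], [v_1,v_4], [v_2,v_4]

so the chain groups are C_0 ≅ Z^5, C_1 ≅ Z^6.

The boundary map ∂_1: C_1 → C_0 sends each edge [p,q] (with p < q) to q − p. For instance
  ∂[v_1,v_3] = [v_3] − [v_1].
This gives a 5×6 integer matrix of rank 4; reducing to Smith normal form yields diagonal entries (1,1,1,1).

Computing H_k = (kernel of ∂_k) / (image of ∂_{k+1}):

  H_1: rank ker ∂_1 − rank ∂_2 = (6 − 4) − 0 = 2, and there is no ∂_2, so H_1 = Z^2.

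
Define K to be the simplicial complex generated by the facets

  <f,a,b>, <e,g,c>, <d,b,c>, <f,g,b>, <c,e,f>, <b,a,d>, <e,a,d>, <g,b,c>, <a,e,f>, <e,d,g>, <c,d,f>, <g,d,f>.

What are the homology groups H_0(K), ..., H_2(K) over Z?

H_0 ≅ Z,  H_1 ≅ Z/2Z,  H_2 = 0.

K has 7 vertices, 18 edges, 12 triangles.
rank ∂_0 = 0, rank ∂_1 = 6 ⇒ b_0 = 7 − 0 − 6 = 1; all invariant factors of ∂_1 are 1 so no torsion. So H_0 ≅ Z.
rank ∂_1 = 6, rank ∂_2 = 12 ⇒ b_1 = 18 − 6 − 12 = 0; ∂_2 has invariant factor(s) [2] giving torsion. So H_1 ≅ Z/2Z.
rank ∂_2 = 12, rank ∂_3 = 0 ⇒ b_2 = 12 − 12 − 0 = 0. So H_2 ≅ 0.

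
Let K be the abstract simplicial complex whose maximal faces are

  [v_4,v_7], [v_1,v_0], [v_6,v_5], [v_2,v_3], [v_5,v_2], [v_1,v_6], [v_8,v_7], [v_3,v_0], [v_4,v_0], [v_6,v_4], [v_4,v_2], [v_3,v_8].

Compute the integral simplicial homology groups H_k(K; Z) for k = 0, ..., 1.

H_0 = Z,  H_1 = Z^4.

K has 9 vertices, 12 edges.
rank ∂_0 = 0, rank ∂_1 = 8 ⇒ b_0 = 9 − 0 − 8 = 1; all invariant factors of ∂_1 are 1 so no torsion. So H_0 ≅ Z.
rank ∂_1 = 8, rank ∂_2 = 0 ⇒ b_1 = 12 − 8 − 0 = 4. So H_1 ≅ Z^4.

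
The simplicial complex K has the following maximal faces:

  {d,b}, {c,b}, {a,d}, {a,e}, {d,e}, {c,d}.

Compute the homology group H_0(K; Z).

H_0 ≅ Z.

Take the total order a < b < c < d < e on the vertex set. Then K (dimension 1) consists of the simplices:

  0-simplices (5): a, b, c, d, e
  1-simplices (6): ad, ae, bc, bd, cd, de

so the chain groups are C_0 ≅ Z^5, C_1 ≅ Z^6.

Boundary ∂_1: C_1 → C_0 sends each edge [p,q] (with p < q) to q − p. For instance
  ∂de = e − d.
The 5×6 boundary matrix has rank 4 and Smith normal form diag(1,1,1,1).

Computing H_k = (kernel of ∂_k) / (image of ∂_{k+1}):

  H_0: rank C_0 − rank ∂_1 = 5 − 4 = 1, and the invariant factors of ∂_1 are all 1, so H_0 ≅ Z.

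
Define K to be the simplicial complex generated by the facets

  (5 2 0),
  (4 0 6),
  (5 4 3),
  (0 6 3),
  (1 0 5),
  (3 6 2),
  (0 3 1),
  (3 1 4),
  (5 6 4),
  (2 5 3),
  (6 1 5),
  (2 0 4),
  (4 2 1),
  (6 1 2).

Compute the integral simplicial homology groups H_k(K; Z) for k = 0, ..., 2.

H_0 = Z,  H_1 = Z^2,  H_2 = Z.

Take the total order 0 < 1 < 2 < 3 < 4 < 5 < 6 on the vertex set. Then K (dimension 2) consists of the simplices:

  0-simplices (7): [0], [1], [2], [3], [4], [5], [6]
  1-simplices (21): [0,1], [0,2], [0,3], [0,4], [0,5], [0,6], [1,2], [1,3], [1,4], [1,5], [1,6], [2,3], [2,4], [2,5], [2,6], [3,4], [3,5], [3,6], [4,5], [4,6], [5,6]
  2-simplices (14): [0,1,3], [0,1,5], [0,2,4], [0,2,5], [0,3,6], [0,4,6], [1,2,4], [1,2,6], [1,3,4], [1,5,6], [2,3,5], [2,3,6], [3,4,5], [4,5,6]

Hence C_0 ≅ Z^7, C_1 ≅ Z^21, C_2 ≅ Z^14.

∂_1: C_1 → C_0 sends each edge [p,q] (with p < q) to q − p.
The resulting 7×21 matrix has rank 6, and its Smith normal form has invariant factors (1,1,1,1,1,1).

Boundary ∂_2: C_2 → C_1 maps a triangle to the signed sum of its edges. For instance
  ∂[1,5,6] = [5,6] − [1,6] + [1,5],
  ∂[0,3,6] = [3,6] − [0,6] + [0,3].
This gives a 21×14 integer matrix of rank 13; reducing to Smith normal form yields diagonal entries (1,1,1,1,1,1,1,1,1,1,1,1,1).

From H_k ≅ ker(∂_k) / im(∂_{k+1}) we obtain:

  H_0: rank C_0 − rank ∂_1 = 7 − 6 = 1, and the invariant factors of ∂_1 are all 1, so H_0 ≅ Z.
  H_1: rank ker ∂_1 − rank ∂_2 = (21 − 6) − 13 = 2, and the invariant factors of ∂_2 are all 1, so H_1 ≅ Z^2.
  H_2: rank ker ∂_2 − rank ∂_3 = (14 − 13) − 0 = 1, and there is no ∂_3, so H_2 ≅ Z.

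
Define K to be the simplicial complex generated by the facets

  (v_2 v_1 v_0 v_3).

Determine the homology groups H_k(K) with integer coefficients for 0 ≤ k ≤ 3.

Order the vertices as v_0 < v_1 < v_2 < v_3. Listing each simplex with vertices in this order, K has dimension 3 with simplices:

  0-simplices (4): [v_0], [v_1], [v_2], [v_3]
  1-simplices (6): [v_0,v_1], [v_0,v_2], [v_0,v_3], [v_1,v_2], [v_1,v_3], [v_2,v_3]
  2-simplices (4): [v_0,v_1,v_2], [v_0,v_1,v_3], [v_0,v_2,v_3], [v_1,v_2,v_3]
  3-simplices (1): [v_0,v_1,v_2,v_3]

giving chain groups C_0 ≅ Z^4, C_1 ≅ Z^6, C_2 ≅ Z^4, C_3 ≅ Z^1.

The boundary map ∂_1: C_1 → C_0 sends each edge [p,q] (with p < q) to q − p. For instance
  ∂[v_2,v_3] = [v_3] − [v_2].
As a 4×6 matrix over Z this has rank 3, with invariant factors (1,1,1).

∂_2: C_2 → C_1 sends each 2-simplex [p,q,r] to [q,r] − [p,r] + [p,q]. For instance
  ∂[v_0,v_1,v_3] = [v_1,v_3] − [v_0,v_3] + [v_0,v_1],
  ∂[v_0,v_1,v_2] = [v_1,v_2] − [v_0,v_2] + [v_0,v_1].
This gives a 6×4 integer matrix of rank 3; reducing to Smith normal form yields diagonal entries (1,1,1).

∂_3: C_3 → C_2 sends each 3-simplex σ to the alternating sum Σ_i (−1)^i (σ with its i-th vertex removed). For instance
  ∂[v_0,v_1,v_2,v_3] = [v_1,v_2,v_3] − [v_0,v_2,v_3] + [v_0,v_1,v_3] − [v_0,v_1,v_2].
As a 4×1 matrix over Z this has rank 1, with invariant factors (1).

From H_k ≅ ker(∂_k) / im(∂_{k+1}) we obtain:

  H_0: rank C_0 − rank ∂_1 = 4 − 3 = 1, and the invariant factors of ∂_1 are all 1, so H_0 = Z.
  H_1: rank ker ∂_1 − rank ∂_2 = (6 − 3) − 3 = 0, and the invariant factors of ∂_2 are all 1, so H_1 = 0.
  H_2: rank ker ∂_2 − rank ∂_3 = (4 − 3) − 1 = 0, and the invariant factors of ∂_3 are all 1, so H_2 = 0.
  H_3: rank ker ∂_3 − rank ∂_4 = (1 − 1) − 0 = 0, and there is no ∂_4, so H_3 = 0.

(K is a triangulation of the 3-simplex.)

H_0 ≅ Z,  H_1 = 0,  H_2 = 0,  H_3 = 0.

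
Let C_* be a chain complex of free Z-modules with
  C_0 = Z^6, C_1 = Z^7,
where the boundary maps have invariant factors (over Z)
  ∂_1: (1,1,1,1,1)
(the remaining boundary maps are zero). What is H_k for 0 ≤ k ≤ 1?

H_0: b_0 = 6 − 0 − 5 = 1; torsion from ∂_1 factors > 1: none. So H_0 ≅ Z.
H_1: b_1 = 7 − 5 − 0 = 2; torsion from ∂_2 factors > 1: none. So H_1 ≅ Z^2.

H_0 ≅ Z,  H_1 ≅ Z^2.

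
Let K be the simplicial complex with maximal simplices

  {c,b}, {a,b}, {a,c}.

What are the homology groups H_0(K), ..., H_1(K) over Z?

K has 3 vertices, 3 edges.
rank ∂_0 = 0, rank ∂_1 = 2 ⇒ b_0 = 3 − 0 − 2 = 1; all invariant factors of ∂_1 are 1 so no torsion. So H_0 ≅ Z.
rank ∂_1 = 2, rank ∂_2 = 0 ⇒ b_1 = 3 − 2 − 0 = 1. So H_1 ≅ Z.

H_0 = Z,  H_1 = Z.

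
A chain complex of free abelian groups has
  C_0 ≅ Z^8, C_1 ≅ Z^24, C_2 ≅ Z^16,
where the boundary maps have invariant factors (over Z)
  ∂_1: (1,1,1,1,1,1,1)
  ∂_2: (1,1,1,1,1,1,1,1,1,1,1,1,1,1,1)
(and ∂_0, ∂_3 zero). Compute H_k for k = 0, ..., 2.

H_0 = Z,  H_1 = Z^2,  H_2 = Z.

H_0: b_0 = 8 − 0 − 7 = 1; torsion from ∂_1 factors > 1: none. So H_0 = Z.
H_1: b_1 = 24 − 7 − 15 = 2; torsion from ∂_2 factors > 1: none. So H_1 = Z^2.
H_2: b_2 = 16 − 15 − 0 = 1; torsion from ∂_3 factors > 1: none. So H_2 = Z.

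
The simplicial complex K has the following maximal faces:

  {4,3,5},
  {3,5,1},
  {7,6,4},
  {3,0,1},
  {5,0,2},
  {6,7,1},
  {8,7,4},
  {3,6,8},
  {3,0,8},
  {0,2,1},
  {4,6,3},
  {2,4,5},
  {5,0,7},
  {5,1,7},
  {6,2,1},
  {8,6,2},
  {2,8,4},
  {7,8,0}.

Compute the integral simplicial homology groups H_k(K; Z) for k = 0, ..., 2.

Fix the vertex order 0 < 1 < 2 < 3 < 4 < 5 < 6 < 7 < 8 and write every simplex with vertices in increasing order. Then dim K = 2 and the simplices of K are:

  0-simplices (9): [0], [1], [2], [3], [4], [5], [6], [7], [8]
  1-simplices (27): (27 of them)
  2-simplices (18): [0,1,2], [0,1,3], [0,2,5], [0,3,8], [0,5,7], [0,7,8], [1,2,6], [1,3,5], [1,5,7], [1,6,7], [2,4,5], [2,4,8], [2,6,8], [3,4,5], [3,4,6], [3,6,8], [4,6,7], [4,7,8]

giving chain groups C_0 ≅ Z^9, C_1 ≅ Z^27, C_2 ≅ Z^18.

∂_1: C_1 → C_0 sends each edge [p,q] (with p < q) to q − p. For instance
  ∂[1,3] = [3] − [1].
The 9×27 boundary matrix has rank 8 and Smith normal form diag(1,1,1,1,1,1,1,1).

Boundary ∂_2: C_2 → C_1 maps a triangle to the signed sum of its edges. For instance
  ∂[2,4,8] = [4,8] − [2,8] + [2,4],
  ∂[2,6,8] = [6,8] − [2,8] + [2,6].
The 27×18 boundary matrix has rank 18 and Smith normal form diag(1,1,1,1,1,1,1,1,1,1,1,1,1,1,1,1,1,2).

Now H_k = ker ∂_k / im ∂_{k+1}, so:

  H_0: rank C_0 − rank ∂_1 = 9 − 8 = 1, and the invariant factors of ∂_1 are all 1, so H_0 ≅ Z.
  H_1: rank ker ∂_1 − rank ∂_2 = (27 − 8) − 18 = 1, and ∂_2 has invariant factor 2 > 1, so H_1 ≅ Z ⊕ Z/2.
  H_2: rank ker ∂_2 − rank ∂_3 = (18 − 18) − 0 = 0, and there is no ∂_3, so H_2 ≅ 0.

H_0 ≅ Z,  H_1 ≅ Z ⊕ Z/2,  H_2 = 0.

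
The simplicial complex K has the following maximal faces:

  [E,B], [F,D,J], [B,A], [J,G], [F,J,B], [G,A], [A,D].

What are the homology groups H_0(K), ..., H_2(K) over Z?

Take the total order A < B < D < E < F < G < J on the vertex set. Then K (dimension 2) consists of the simplices:

  0-simplices (7): A, B, D, E, F, G, J
  1-simplices (10): AB, AD, AG, BE, BF, BJ, DF, DJ, FJ, GJ
  2-simplices (2): BFJ, DFJ

Hence C_0 ≅ Z^7, C_1 ≅ Z^10, C_2 ≅ Z^2.

The boundary map ∂_1: C_1 → C_0 maps an edge to its endpoints' difference, ∂[p,q] = q − p. For instance
  ∂BE = E − B.
This gives a 7×10 integer matrix of rank 6; reducing to Smith normal form yields diagonal entries (1,1,1,1,1,1).

∂_2: C_2 → C_1 sends each 2-simplex [p,q,r] to [q,r] − [p,r] + [p,q]. For instance
  ∂DFJ = FJ − DJ + DF,
  ∂BFJ = FJ − BJ + BF.
As a 10×2 matrix over Z this has rank 2, with invariant factors (1,1).

Computing H_k = (kernel of ∂_k) / (image of ∂_{k+1}):

  H_0: rank C_0 − rank ∂_1 = 7 − 6 = 1, and the invariant factors of ∂_1 are all 1, so H_0 ≅ Z.
  H_1: rank ker ∂_1 − rank ∂_2 = (10 − 6) − 2 = 2, and the invariant factors of ∂_2 are all 1, so H_1 ≅ Z^2.
  H_2: rank ker ∂_2 − rank ∂_3 = (2 − 2) − 0 = 0, and there is no ∂_3, so H_2 ≅ 0.

H_0 ≅ Z,  H_1 ≅ Z^2,  H_2 = 0.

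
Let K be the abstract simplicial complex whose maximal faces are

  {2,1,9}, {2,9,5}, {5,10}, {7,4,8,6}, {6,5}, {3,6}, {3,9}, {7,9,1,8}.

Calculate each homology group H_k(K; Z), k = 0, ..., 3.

H_0 = Z,  H_1 = Z^2,  H_2 = 0,  H_3 = 0.

We work with the vertex ordering 1 < 2 < 3 < 4 < 5 < 6 < 7 < 8 < 9 < 10. The simplices of K, each written with vertices in increasing order, are:

  0-simplices (10): [1], [2], [3], [4], [5], [6], [7], [8], [9], [10]
  1-simplices (19): [1,2], [1,7], [1,8], [1,9], [2,5], [2,9], [3,6], [3,9], [4,6], [4,7], [4,8], [5,6], [5,9], [5,10], [6,7], [6,8], [7,8], [7,9], [8,9]
  2-simplices (10): [1,2,9], [1,7,8], [1,7,9], [1,8,9], [2,5,9], [4,6,7], [4,6,8], [4,7,8], [6,7,8], [7,8,9]
  3-simplices (2): [1,7,8,9], [4,6,7,8]

giving chain groups C_0 ≅ Z^10, C_1 ≅ Z^19, C_2 ≅ Z^10, C_3 ≅ Z^2.

Boundary ∂_1: C_1 → C_0 sends each edge [p,q] (with p < q) to q − p.
The 10×19 boundary matrix has rank 9 and Smith normal form diag(1,1,1,1,1,1,1,1,1).

Boundary ∂_2: C_2 → C_1 acts by ∂[p,q,r] = [q,r] − [p,r] + [p,q]. For instance
  ∂[1,7,9] = [7,9] − [1,9] + [1,7],
  ∂[6,7,8] = [7,8] − [6,8] + [6,7].
This gives a 19×10 integer matrix of rank 8; reducing to Smith normal form yields diagonal entries (1,1,1,1,1,1,1,1).

The boundary map ∂_3: C_3 → C_2 sends each 3-simplex σ to the alternating sum Σ_i (−1)^i (σ with its i-th vertex removed). For instance
  ∂[4,6,7,8] = [6,7,8] − [4,7,8] + [4,6,8] − [4,6,7],
  ∂[1,7,8,9] = [7,8,9] − [1,8,9] + [1,7,9] − [1,7,8].
The 10×2 boundary matrix has rank 2 and Smith normal form diag(1,1).

Reading off H_k = ker ∂_k / im ∂_{k+1}:

  H_0: rank C_0 − rank ∂_1 = 10 − 9 = 1, and the invariant factors of ∂_1 are all 1, so H_0 = Z.
  H_1: rank ker ∂_1 − rank ∂_2 = (19 − 9) − 8 = 2, and the invariant factors of ∂_2 are all 1, so H_1 = Z^2.
  H_2: rank ker ∂_2 − rank ∂_3 = (10 − 8) − 2 = 0, and the invariant factors of ∂_3 are all 1, so H_2 = 0.
  H_3: rank ker ∂_3 − rank ∂_4 = (2 − 2) − 0 = 0, and there is no ∂_4, so H_3 = 0.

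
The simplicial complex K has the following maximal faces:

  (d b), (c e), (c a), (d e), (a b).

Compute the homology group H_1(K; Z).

H_1 ≅ Z.

Order the vertices as a < b < c < d < e. Listing each simplex with vertices in this order, K has dimension 1 with simplices:

  0-simplices (5): a, b, c, d, e
  1-simplices (5): ab, ac, bd, ce, de

giving chain groups C_0 ≅ Z^5, C_1 ≅ Z^5.

Boundary ∂_1: C_1 → C_0 is given by ∂[p,q] = [q] − [p]. For instance
  ∂ac = c − a.
The 5×5 boundary matrix has rank 4 and Smith normal form diag(1,1,1,1).

Now H_k = ker ∂_k / im ∂_{k+1}, so:

  H_1: rank ker ∂_1 − rank ∂_2 = (5 − 4) − 0 = 1, and there is no ∂_2, so H_1 ≅ Z.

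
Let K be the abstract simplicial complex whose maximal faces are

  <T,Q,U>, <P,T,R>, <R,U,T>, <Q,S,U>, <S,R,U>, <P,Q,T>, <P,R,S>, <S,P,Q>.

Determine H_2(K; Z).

Fix the vertex order P < Q < R < S < T < U and write every simplex with vertices in increasing order. Then dim K = 2 and the simplices of K are:

  0-simplices (6): P, Q, R, S, T, U
  1-simplices (12): PQ, PR, PS, PT, QS, QT, QU, RS, RT, RU, SU, TU
  2-simplices (8): PQS, PQT, PRS, PRT, QSU, QTU, RSU, RTU

so the chain groups are C_0 ≅ Z^6, C_1 ≅ Z^12, C_2 ≅ Z^8.

The boundary map ∂_1: C_1 → C_0 sends each edge [p,q] (with p < q) to q − p.
The 6×12 boundary matrix has rank 5 and Smith normal form diag(1,1,1,1,1).

The boundary map ∂_2: C_2 → C_1 acts by ∂[p,q,r] = [q,r] − [p,r] + [p,q]. For instance
  ∂RSU = SU − RU + RS,
  ∂PQT = QT − PT + PQ.
The resulting 12×8 matrix has rank 7, and its Smith normal form has invariant factors (1,1,1,1,1,1,1).

Reading off H_k = ker ∂_k / im ∂_{k+1}:

  H_2: rank ker ∂_2 − rank ∂_3 = (8 − 7) − 0 = 1, and there is no ∂_3, so H_2 ≅ Z.

H_2 = Z.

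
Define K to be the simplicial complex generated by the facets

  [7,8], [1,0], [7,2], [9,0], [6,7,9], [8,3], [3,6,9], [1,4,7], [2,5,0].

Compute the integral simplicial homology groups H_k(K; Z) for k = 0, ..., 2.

We work with the vertex ordering 0 < 1 < 2 < 3 < 4 < 5 < 6 < 7 < 8 < 9. The simplices of K, each written with vertices in increasing order, are:

  0-simplices (10): [0], [1], [2], [3], [4], [5], [6], [7], [8], [9]
  1-simplices (16): [0,1], [0,2], [0,5], [0,9], [1,4], [1,7], [2,5], [2,7], [3,6], [3,8], [3,9], [4,7], [6,7], [6,9], [7,8], [7,9]
  2-simplices (4): [0,2,5], [1,4,7], [3,6,9], [6,7,9]

giving chain groups C_0 ≅ Z^10, C_1 ≅ Z^16, C_2 ≅ Z^4.

The boundary map ∂_1: C_1 → C_0 maps an edge to its endpoints' difference, ∂[p,q] = q − p. For instance
  ∂[2,7] = [7] − [2].
As a 10×16 matrix over Z this has rank 9, with invariant factors (1,1,1,1,1,1,1,1,1).

The boundary map ∂_2: C_2 → C_1 acts by ∂[p,q,r] = [q,r] − [p,r] + [p,q]. For instance
  ∂[3,6,9] = [6,9] − [3,9] + [3,6],
  ∂[1,4,7] = [4,7] − [1,7] + [1,4].
The resulting 16×4 matrix has rank 4, and its Smith normal form has invariant factors (1,1,1,1).

Reading off H_k = ker ∂_k / im ∂_{k+1}:

  H_0: rank C_0 − rank ∂_1 = 10 − 9 = 1, and the invariant factors of ∂_1 are all 1, so H_0 = Z.
  H_1: rank ker ∂_1 − rank ∂_2 = (16 − 9) − 4 = 3, and the invariant factors of ∂_2 are all 1, so H_1 = Z^3.
  H_2: rank ker ∂_2 − rank ∂_3 = (4 − 4) − 0 = 0, and there is no ∂_3, so H_2 = 0.

H_0 ≅ Z,  H_1 ≅ Z^3,  H_2 = 0.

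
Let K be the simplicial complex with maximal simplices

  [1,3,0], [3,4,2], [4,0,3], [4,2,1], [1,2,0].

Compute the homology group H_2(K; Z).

Fix the vertex order 0 < 1 < 2 < 3 < 4 and write every simplex with vertices in increasing order. Then dim K = 2 and the simplices of K are:

  0-simplices (5): [0], [1], [2], [3], [4]
  1-simplices (10): [0,1], [0,2], [0,3], [0,4], [1,2], [1,3], [1,4], [2,3], [2,4], [3,4]
  2-simplices (5): [0,1,2], [0,1,3], [0,3,4], [1,2,4], [2,3,4]

giving chain groups C_0 ≅ Z^5, C_1 ≅ Z^10, C_2 ≅ Z^5.

∂_1: C_1 → C_0 sends each edge [p,q] (with p < q) to q − p.
As a 5×10 matrix over Z this has rank 4, with invariant factors (1,1,1,1).

The boundary map ∂_2: C_2 → C_1 sends each 2-simplex [p,q,r] to [q,r] − [p,r] + [p,q]. For instance
  ∂[0,1,3] = [1,3] − [0,3] + [0,1],
  ∂[1,2,4] = [2,4] − [1,4] + [1,2].
The resulting 10×5 matrix has rank 5, and its Smith normal form has invariant factors (1,1,1,1,1).

Now H_k = ker ∂_k / im ∂_{k+1}, so:

  H_2: rank ker ∂_2 − rank ∂_3 = (5 − 5) − 0 = 0, and there is no ∂_3, so H_2 ≅ 0.

H_2 ≅ 0.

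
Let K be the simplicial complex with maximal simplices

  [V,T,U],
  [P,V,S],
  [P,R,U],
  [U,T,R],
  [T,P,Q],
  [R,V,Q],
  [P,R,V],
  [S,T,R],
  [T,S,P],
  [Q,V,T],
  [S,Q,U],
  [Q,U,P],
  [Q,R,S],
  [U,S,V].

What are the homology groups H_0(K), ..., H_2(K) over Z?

H_0 = Z,  H_1 = Z^2,  H_2 = Z.

Take the total order P < Q < R < S < T < U < V on the vertex set. Then K (dimension 2) consists of the simplices:

  0-simplices (7): P, Q, R, S, T, U, V
  1-simplices (21): PQ, PR, PS, PT, PU, PV, QR, QS, QT, QU, QV, RS, RT, RU, RV, ST, SU, SV, TU, TV, UV
  2-simplices (14): PQT, PQU, PRU, PRV, PST, PSV, QRS, QRV, QSU, QTV, RST, RTU, SUV, TUV

Hence C_0 ≅ Z^7, C_1 ≅ Z^21, C_2 ≅ Z^14.

∂_1: C_1 → C_0 sends each edge [p,q] (with p < q) to q − p. For instance
  ∂QT = T − Q.
This gives a 7×21 integer matrix of rank 6; reducing to Smith normal form yields diagonal entries (1,1,1,1,1,1).

∂_2: C_2 → C_1 acts by ∂[p,q,r] = [q,r] − [p,r] + [p,q]. For instance
  ∂QSU = SU − QU + QS,
  ∂TUV = UV − TV + TU.
This gives a 21×14 integer matrix of rank 13; reducing to Smith normal form yields diagonal entries (1,1,1,1,1,1,1,1,1,1,1,1,1).

Computing H_k = (kernel of ∂_k) / (image of ∂_{k+1}):

  H_0: rank C_0 − rank ∂_1 = 7 − 6 = 1, and the invariant factors of ∂_1 are all 1, so H_0 = Z.
  H_1: rank ker ∂_1 − rank ∂_2 = (21 − 6) − 13 = 2, and the invariant factors of ∂_2 are all 1, so H_1 = Z^2.
  H_2: rank ker ∂_2 − rank ∂_3 = (14 − 13) − 0 = 1, and there is no ∂_3, so H_2 = Z.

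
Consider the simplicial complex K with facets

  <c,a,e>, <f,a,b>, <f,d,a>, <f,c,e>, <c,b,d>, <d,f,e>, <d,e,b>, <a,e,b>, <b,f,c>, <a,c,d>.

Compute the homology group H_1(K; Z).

H_1 ≅ Z/2.

Order the vertices as a < b < c < d < e < f. Listing each simplex with vertices in this order, K has dimension 2 with simplices:

  0-simplices (6): a, b, c, d, e, f
  1-simplices (15): ab, ac, ad, ae, af, bc, bd, be, bf, cd, ce, cf, de, df, ef
  2-simplices (10): abe, abf, acd, ace, adf, bcd, bcf, bde, cef, def

Hence C_0 ≅ Z^6, C_1 ≅ Z^15, C_2 ≅ Z^10.

∂_1: C_1 → C_0 sends each edge [p,q] (with p < q) to q − p.
As a 6×15 matrix over Z this has rank 5, with invariant factors (1,1,1,1,1).

The boundary map ∂_2: C_2 → C_1 acts by ∂[p,q,r] = [q,r] − [p,r] + [p,q]. For instance
  ∂cef = ef − cf + ce,
  ∂ace = ce − ae + ac.
As a 15×10 matrix over Z this has rank 10, with invariant factors (1,1,1,1,1,1,1,1,1,2).

From H_k ≅ ker(∂_k) / im(∂_{k+1}) we obtain:

  H_1: rank ker ∂_1 − rank ∂_2 = (15 − 5) − 10 = 0, and ∂_2 has invariant factor 2 > 1, so H_1 ≅ Z/2.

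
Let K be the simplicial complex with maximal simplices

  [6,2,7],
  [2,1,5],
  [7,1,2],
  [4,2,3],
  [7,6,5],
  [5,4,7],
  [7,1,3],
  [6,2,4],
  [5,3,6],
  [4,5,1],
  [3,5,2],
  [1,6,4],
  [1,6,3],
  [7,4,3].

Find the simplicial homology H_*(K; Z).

K has 7 vertices, 21 edges, 14 triangles.
rank ∂_0 = 0, rank ∂_1 = 6 ⇒ b_0 = 7 − 0 − 6 = 1; all invariant factors of ∂_1 are 1 so no torsion. So H_0 = Z.
rank ∂_1 = 6, rank ∂_2 = 13 ⇒ b_1 = 21 − 6 − 13 = 2; all invariant factors of ∂_2 are 1 so no torsion. So H_1 = Z^2.
rank ∂_2 = 13, rank ∂_3 = 0 ⇒ b_2 = 14 − 13 − 0 = 1. So H_2 = Z.

H_0 ≅ Z,  H_1 ≅ Z^2,  H_2 ≅ Z.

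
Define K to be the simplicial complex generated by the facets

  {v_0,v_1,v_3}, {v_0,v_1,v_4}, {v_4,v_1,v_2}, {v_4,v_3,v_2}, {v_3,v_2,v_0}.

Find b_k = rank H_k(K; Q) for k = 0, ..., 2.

b_0 = 1, b_1 = 1, b_2 = 0.

Fix the vertex order v_0 < v_1 < v_2 < v_3 < v_4 and write every simplex with vertices in increasing order. Then dim K = 2 and the simplices of K are:

  0-simplices (5): [v_0], [v_1], [v_2], [v_3], [v_4]
  1-simplices (10): [v_0,v_1], [v_0,v_2], [v_0,v_3], [v_0,v_4], [v_1,v_2], [v_1,v_3], [v_1,v_4], [v_2,v_3], [v_2,v_4], [v_3,v_4]
  2-simplices (5): [v_0,v_1,v_3], [v_0,v_1,v_4], [v_0,v_2,v_3], [v_1,v_2,v_4], [v_2,v_3,v_4]

so the chain groups are C_0 ≅ Z^5, C_1 ≅ Z^10, C_2 ≅ Z^5.

The boundary map ∂_1: C_1 → C_0 is given by ∂[p,q] = [q] − [p]. For instance
  ∂[v_1,v_4] = [v_4] − [v_1].
The 5×10 boundary matrix has rank 4 and Smith normal form diag(1,1,1,1).

∂_2: C_2 → C_1 maps a triangle to the signed sum of its edges. For instance
  ∂[v_0,v_1,v_3] = [v_1,v_3] − [v_0,v_3] + [v_0,v_1],
  ∂[v_1,v_2,v_4] = [v_2,v_4] − [v_1,v_4] + [v_1,v_2].
This gives a 10×5 integer matrix of rank 5; reducing to Smith normal form yields diagonal entries (1,1,1,1,1).

Reading off H_k = ker ∂_k / im ∂_{k+1}:

  H_0: rank C_0 − rank ∂_1 = 5 − 4 = 1, and the invariant factors of ∂_1 are all 1, so H_0 ≅ Z.
  H_1: rank ker ∂_1 − rank ∂_2 = (10 − 4) − 5 = 1, and the invariant factors of ∂_2 are all 1, so H_1 ≅ Z.
  H_2: rank ker ∂_2 − rank ∂_3 = (5 − 5) − 0 = 0, and there is no ∂_3, so H_2 ≅ 0.

(K is a triangulation of the Möbius band.)

Hence the Betti numbers are b_0 = 1, b_1 = 1, b_2 = 0.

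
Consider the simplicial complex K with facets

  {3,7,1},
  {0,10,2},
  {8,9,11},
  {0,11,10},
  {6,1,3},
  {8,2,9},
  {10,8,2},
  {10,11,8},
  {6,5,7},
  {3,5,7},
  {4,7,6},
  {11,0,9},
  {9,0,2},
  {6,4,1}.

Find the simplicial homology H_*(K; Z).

Order the vertices as 0 < 1 < 2 < 3 < 4 < 5 < 6 < 7 < 8 < 9 < 10 < 11. Listing each simplex with vertices in this order, K has dimension 2 with simplices:

  0-simplices (12): [0], [1], [2], [3], [4], [5], [6], [7], [8], [9], [10], [11]
  1-simplices (24): (24 of them)
  2-simplices (14): [0,2,9], [0,2,10], [0,9,11], [0,10,11], [1,3,6], [1,3,7], [1,4,6], [2,8,9], [2,8,10], [3,5,7], [4,6,7], [5,6,7], [8,9,11], [8,10,11]

giving chain groups C_0 ≅ Z^12, C_1 ≅ Z^24, C_2 ≅ Z^14.

∂_1: C_1 → C_0 is given by ∂[p,q] = [q] − [p].
The resulting 12×24 matrix has rank 10, and its Smith normal form has invariant factors (1,1,1,1,1,1,1,1,1,1).

The boundary map ∂_2: C_2 → C_1 sends each 2-simplex [p,q,r] to [q,r] − [p,r] + [p,q]. For instance
  ∂[1,3,6] = [3,6] − [1,6] + [1,3],
  ∂[0,10,11] = [10,11] − [0,11] + [0,10].
As a 24×14 matrix over Z this has rank 13, with invariant factors (1,1,1,1,1,1,1,1,1,1,1,1,1).

Now H_k = ker ∂_k / im ∂_{k+1}, so:

  H_0: rank C_0 − rank ∂_1 = 12 − 10 = 2, and the invariant factors of ∂_1 are all 1, so H_0 = Z^2.
  H_1: rank ker ∂_1 − rank ∂_2 = (24 − 10) − 13 = 1, and the invariant factors of ∂_2 are all 1, so H_1 = Z.
  H_2: rank ker ∂_2 − rank ∂_3 = (14 − 13) − 0 = 1, and there is no ∂_3, so H_2 = Z.

As a check, the Euler characteristic is 12 − 24 + 14 = 2, which agrees with 2 − 1 + 1 = 2.

H_0 ≅ Z^2,  H_1 ≅ Z,  H_2 ≅ Z.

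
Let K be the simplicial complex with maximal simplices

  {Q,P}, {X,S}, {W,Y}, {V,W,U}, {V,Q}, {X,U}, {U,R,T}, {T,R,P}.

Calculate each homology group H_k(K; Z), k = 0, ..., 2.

K has 10 vertices, 13 edges, 3 triangles.
rank ∂_0 = 0, rank ∂_1 = 9 ⇒ b_0 = 10 − 0 − 9 = 1; all invariant factors of ∂_1 are 1 so no torsion. So H_0 ≅ Z.
rank ∂_1 = 9, rank ∂_2 = 3 ⇒ b_1 = 13 − 9 − 3 = 1; all invariant factors of ∂_2 are 1 so no torsion. So H_1 ≅ Z.
rank ∂_2 = 3, rank ∂_3 = 0 ⇒ b_2 = 3 − 3 − 0 = 0. So H_2 ≅ 0.

H_0 = Z,  H_1 = Z,  H_2 = 0.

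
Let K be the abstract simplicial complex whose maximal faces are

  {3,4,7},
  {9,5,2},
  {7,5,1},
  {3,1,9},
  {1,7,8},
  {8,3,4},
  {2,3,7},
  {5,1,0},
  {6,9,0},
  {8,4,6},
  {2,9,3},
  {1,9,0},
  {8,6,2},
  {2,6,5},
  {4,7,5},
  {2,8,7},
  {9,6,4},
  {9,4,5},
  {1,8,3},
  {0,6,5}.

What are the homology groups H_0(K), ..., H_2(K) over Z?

Order the vertices as 0 < 1 < 2 < 3 < 4 < 5 < 6 < 7 < 8 < 9. Listing each simplex with vertices in this order, K has dimension 2 with simplices:

  0-simplices (10): [0], [1], [2], [3], [4], [5], [6], [7], [8], [9]
  1-simplices (30): (30 of them)
  2-simplices (20): (20 of them)

Hence C_0 ≅ Z^10, C_1 ≅ Z^30, C_2 ≅ Z^20.

The boundary map ∂_1: C_1 → C_0 is given by ∂[p,q] = [q] − [p].
This gives a 10×30 integer matrix of rank 9; reducing to Smith normal form yields diagonal entries (1,1,1,1,1,1,1,1,1).

∂_2: C_2 → C_1 sends each 2-simplex [p,q,r] to [q,r] − [p,r] + [p,q]. For instance
  ∂[0,1,9] = [1,9] − [0,9] + [0,1],
  ∂[4,5,7] = [5,7] − [4,7] + [4,5].
The resulting 30×20 matrix has rank 20, and its Smith normal form has invariant factors (1,1,1,1,1,1,1,1,1,1,1,1,1,1,1,1,1,1,1,2).

Reading off H_k = ker ∂_k / im ∂_{k+1}:

  H_0: rank C_0 − rank ∂_1 = 10 − 9 = 1, and the invariant factors of ∂_1 are all 1, so H_0 ≅ Z.
  H_1: rank ker ∂_1 − rank ∂_2 = (30 − 9) − 20 = 1, and ∂_2 has invariant factor 2 > 1, so H_1 ≅ Z ⊕ Z/2.
  H_2: rank ker ∂_2 − rank ∂_3 = (20 − 20) − 0 = 0, and there is no ∂_3, so H_2 ≅ 0.

As a check, the Euler characteristic is 10 − 30 + 20 = 0, which agrees with 1 − 1 + 0 = 0.

H_0 = Z,  H_1 = Z ⊕ Z/2,  H_2 = 0.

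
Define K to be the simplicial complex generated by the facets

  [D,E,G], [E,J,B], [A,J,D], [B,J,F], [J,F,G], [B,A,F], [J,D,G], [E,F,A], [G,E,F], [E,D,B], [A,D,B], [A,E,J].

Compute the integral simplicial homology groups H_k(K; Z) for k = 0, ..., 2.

H_0 = Z,  H_1 = Z/2Z,  H_2 = 0.

We work with the vertex ordering A < B < D < E < F < G < J. The simplices of K, each written with vertices in increasing order, are:

  0-simplices (7): A, B, D, E, F, G, J
  1-simplices (18): AB, AD, AE, AF, AJ, BD, BE, BF, BJ, DE, DG, DJ, EF, EG, EJ, FG, FJ, GJ
  2-simplices (12): ABD, ABF, ADJ, AEF, AEJ, BDE, BEJ, BFJ, DEG, DGJ, EFG, FGJ

so the chain groups are C_0 ≅ Z^7, C_1 ≅ Z^18, C_2 ≅ Z^12.

∂_1: C_1 → C_0 is given by ∂[p,q] = [q] − [p].
The resulting 7×18 matrix has rank 6, and its Smith normal form has invariant factors (1,1,1,1,1,1).

∂_2: C_2 → C_1 maps a triangle to the signed sum of its edges. For instance
  ∂AEJ = EJ − AJ + AE,
  ∂BDE = DE − BE + BD.
The 18×12 boundary matrix has rank 12 and Smith normal form diag(1,1,1,1,1,1,1,1,1,1,1,2).

Reading off H_k = ker ∂_k / im ∂_{k+1}:

  H_0: rank C_0 − rank ∂_1 = 7 − 6 = 1, and the invariant factors of ∂_1 are all 1, so H_0 ≅ Z.
  H_1: rank ker ∂_1 − rank ∂_2 = (18 − 6) − 12 = 0, and ∂_2 has invariant factor 2 > 1, so H_1 ≅ Z/2Z.
  H_2: rank ker ∂_2 − rank ∂_3 = (12 − 12) − 0 = 0, and there is no ∂_3, so H_2 ≅ 0.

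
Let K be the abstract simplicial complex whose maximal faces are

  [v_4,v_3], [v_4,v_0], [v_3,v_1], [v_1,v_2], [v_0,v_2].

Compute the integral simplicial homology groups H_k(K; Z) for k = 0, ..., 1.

H_0 ≅ Z,  H_1 ≅ Z.

Fix the vertex order v_0 < v_1 < v_2 < v_3 < v_4 and write every simplex with vertices in increasing order. Then dim K = 1 and the simplices of K are:

  0-simplices (5): [v_0], [v_1], [v_2], [v_3], [v_4]
  1-simplices (5): [v_0,v_2], [v_0,v_4], [v_1,v_2], [v_1,v_3], [v_3,v_4]

Hence C_0 ≅ Z^5, C_1 ≅ Z^5.

∂_1: C_1 → C_0 maps an edge to its endpoints' difference, ∂[p,q] = q − p. For instance
  ∂[v_1,v_2] = [v_2] − [v_1].
The 5×5 boundary matrix has rank 4 and Smith normal form diag(1,1,1,1).

Computing H_k = (kernel of ∂_k) / (image of ∂_{k+1}):

  H_0: rank C_0 − rank ∂_1 = 5 − 4 = 1, and the invariant factors of ∂_1 are all 1, so H_0 = Z.
  H_1: rank ker ∂_1 − rank ∂_2 = (5 − 4) − 0 = 1, and there is no ∂_2, so H_1 = Z.

As a check, the Euler characteristic is 5 − 5 = 0, which agrees with 1 − 1 = 0.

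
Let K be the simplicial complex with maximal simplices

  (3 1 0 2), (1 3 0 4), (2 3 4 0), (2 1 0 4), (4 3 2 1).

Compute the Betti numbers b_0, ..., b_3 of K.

b_0 = 1, b_1 = 0, b_2 = 0, b_3 = 1.

Take the total order 0 < 1 < 2 < 3 < 4 on the vertex set. Then K (dimension 3) consists of the simplices:

  0-simplices (5): [0], [1], [2], [3], [4]
  1-simplices (10): [0,1], [0,2], [0,3], [0,4], [1,2], [1,3], [1,4], [2,3], [2,4], [3,4]
  2-simplices (10): [0,1,2], [0,1,3], [0,1,4], [0,2,3], [0,2,4], [0,3,4], [1,2,3], [1,2,4], [1,3,4], [2,3,4]
  3-simplices (5): [0,1,2,3], [0,1,2,4], [0,1,3,4], [0,2,3,4], [1,2,3,4]

so the chain groups are C_0 ≅ Z^5, C_1 ≅ Z^10, C_2 ≅ Z^10, C_3 ≅ Z^5.

The boundary map ∂_1: C_1 → C_0 is given by ∂[p,q] = [q] − [p]. For instance
  ∂[2,3] = [3] − [2].
As a 5×10 matrix over Z this has rank 4, with invariant factors (1,1,1,1).

Boundary ∂_2: C_2 → C_1 maps a triangle to the signed sum of its edges. For instance
  ∂[0,2,4] = [2,4] − [0,4] + [0,2],
  ∂[0,1,3] = [1,3] − [0,3] + [0,1].
The resulting 10×10 matrix has rank 6, and its Smith normal form has invariant factors (1,1,1,1,1,1).

∂_3: C_3 → C_2 sends each 3-simplex σ to the alternating sum Σ_i (−1)^i (σ with its i-th vertex removed). For instance
  ∂[0,1,2,4] = [1,2,4] − [0,2,4] + [0,1,4] − [0,1,2],
  ∂[0,1,3,4] = [1,3,4] − [0,3,4] + [0,1,4] − [0,1,3].
This gives a 10×5 integer matrix of rank 4; reducing to Smith normal form yields diagonal entries (1,1,1,1).

From H_k ≅ ker(∂_k) / im(∂_{k+1}) we obtain:

  H_0: rank C_0 − rank ∂_1 = 5 − 4 = 1, and the invariant factors of ∂_1 are all 1, so H_0 = Z.
  H_1: rank ker ∂_1 − rank ∂_2 = (10 − 4) − 6 = 0, and the invariant factors of ∂_2 are all 1, so H_1 = 0.
  H_2: rank ker ∂_2 − rank ∂_3 = (10 − 6) − 4 = 0, and the invariant factors of ∂_3 are all 1, so H_2 = 0.
  H_3: rank ker ∂_3 − rank ∂_4 = (5 − 4) − 0 = 1, and there is no ∂_4, so H_3 = Z.

Hence the Betti numbers are b_0 = 1, b_1 = 0, b_2 = 0, b_3 = 1.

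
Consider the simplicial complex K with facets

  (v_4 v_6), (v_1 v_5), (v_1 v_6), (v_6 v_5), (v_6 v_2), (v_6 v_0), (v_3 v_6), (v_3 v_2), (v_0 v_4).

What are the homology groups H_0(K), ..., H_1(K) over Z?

We work with the vertex ordering v_0 < v_1 < v_2 < v_3 < v_4 < v_5 < v_6. The simplices of K, each written with vertices in increasing order, are:

  0-simplices (7): [v_0], [v_1], [v_2], [v_3], [v_4], [v_5], [v_6]
  1-simplices (9): [v_0,v_4], [v_0,v_6], [v_1,v_5], [v_1,v_6], [v_2,v_3], [v_2,v_6], [v_3,v_6], [v_4,v_6], [v_5,v_6]

so the chain groups are C_0 ≅ Z^7, C_1 ≅ Z^9.

Boundary ∂_1: C_1 → C_0 sends each edge [p,q] (with p < q) to q − p. For instance
  ∂[v_0,v_6] = [v_6] − [v_0].
As a 7×9 matrix over Z this has rank 6, with invariant factors (1,1,1,1,1,1).

Reading off H_k = ker ∂_k / im ∂_{k+1}:

  H_0: rank C_0 − rank ∂_1 = 7 − 6 = 1, and the invariant factors of ∂_1 are all 1, so H_0 = Z.
  H_1: rank ker ∂_1 − rank ∂_2 = (9 − 6) − 0 = 3, and there is no ∂_2, so H_1 = Z^3.

H_0 ≅ Z,  H_1 ≅ Z^3.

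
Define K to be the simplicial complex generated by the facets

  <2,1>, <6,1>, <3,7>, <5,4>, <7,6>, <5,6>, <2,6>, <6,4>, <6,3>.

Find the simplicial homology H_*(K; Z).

H_0 ≅ Z,  H_1 ≅ Z^3.

We work with the vertex ordering 1 < 2 < 3 < 4 < 5 < 6 < 7. The simplices of K, each written with vertices in increasing order, are:

  0-simplices (7): [1], [2], [3], [4], [5], [6], [7]
  1-simplices (9): [1,2], [1,6], [2,6], [3,6], [3,7], [4,5], [4,6], [5,6], [6,7]

so the chain groups are C_0 ≅ Z^7, C_1 ≅ Z^9.

The boundary map ∂_1: C_1 → C_0 is given by ∂[p,q] = [q] − [p]. For instance
  ∂[4,6] = [6] − [4].
The resulting 7×9 matrix has rank 6, and its Smith normal form has invariant factors (1,1,1,1,1,1).

Reading off H_k = ker ∂_k / im ∂_{k+1}:

  H_0: rank C_0 − rank ∂_1 = 7 − 6 = 1, and the invariant factors of ∂_1 are all 1, so H_0 = Z.
  H_1: rank ker ∂_1 − rank ∂_2 = (9 − 6) − 0 = 3, and there is no ∂_2, so H_1 = Z^3.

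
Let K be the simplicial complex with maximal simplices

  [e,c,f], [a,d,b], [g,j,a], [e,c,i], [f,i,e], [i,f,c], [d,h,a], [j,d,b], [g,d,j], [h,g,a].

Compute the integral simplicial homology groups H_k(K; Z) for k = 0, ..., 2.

Order the vertices as a < b < c < d < e < f < g < h < i < j. Listing each simplex with vertices in this order, K has dimension 2 with simplices:

  0-simplices (10): a, b, c, d, e, f, g, h, i, j
  1-simplices (18): ab, ad, ag, ah, aj, bd, bj, ce, cf, ci, dg, dh, dj, ef, ei, fi, gh, gj
  2-simplices (10): abd, adh, agh, agj, bdj, cef, cei, cfi, dgj, efi

giving chain groups C_0 ≅ Z^10, C_1 ≅ Z^18, C_2 ≅ Z^10.

The boundary map ∂_1: C_1 → C_0 sends each edge [p,q] (with p < q) to q − p. For instance
  ∂ad = d − a.
The 10×18 boundary matrix has rank 8 and Smith normal form diag(1,1,1,1,1,1,1,1).

∂_2: C_2 → C_1 acts by ∂[p,q,r] = [q,r] − [p,r] + [p,q]. For instance
  ∂adh = dh − ah + ad,
  ∂dgj = gj − dj + dg.
The 18×10 boundary matrix has rank 9 and Smith normal form diag(1,1,1,1,1,1,1,1,1).

Computing H_k = (kernel of ∂_k) / (image of ∂_{k+1}):

  H_0: rank C_0 − rank ∂_1 = 10 − 8 = 2, and the invariant factors of ∂_1 are all 1, so H_0 = Z^2.
  H_1: rank ker ∂_1 − rank ∂_2 = (18 − 8) − 9 = 1, and the invariant factors of ∂_2 are all 1, so H_1 = Z.
  H_2: rank ker ∂_2 − rank ∂_3 = (10 − 9) − 0 = 1, and there is no ∂_3, so H_2 = Z.

As a check, the Euler characteristic is 10 − 18 + 10 = 2, which agrees with 2 − 1 + 1 = 2.

H_0 ≅ Z^2,  H_1 ≅ Z,  H_2 ≅ Z.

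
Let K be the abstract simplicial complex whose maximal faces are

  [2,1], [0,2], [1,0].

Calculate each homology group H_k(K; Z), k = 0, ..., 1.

Take the total order 0 < 1 < 2 on the vertex set. Then K (dimension 1) consists of the simplices:

  0-simplices (3): [0], [1], [2]
  1-simplices (3): [0,1], [0,2], [1,2]

so the chain groups are C_0 ≅ Z^3, C_1 ≅ Z^3.

Boundary ∂_1: C_1 → C_0 maps an edge to its endpoints' difference, ∂[p,q] = q − p. For instance
  ∂[1,2] = [2] − [1].
The 3×3 boundary matrix has rank 2 and Smith normal form diag(1,1).

From H_k ≅ ker(∂_k) / im(∂_{k+1}) we obtain:

  H_0: rank C_0 − rank ∂_1 = 3 − 2 = 1, and the invariant factors of ∂_1 are all 1, so H_0 ≅ Z.
  H_1: rank ker ∂_1 − rank ∂_2 = (3 − 2) − 0 = 1, and there is no ∂_2, so H_1 ≅ Z.

H_0 = Z,  H_1 = Z.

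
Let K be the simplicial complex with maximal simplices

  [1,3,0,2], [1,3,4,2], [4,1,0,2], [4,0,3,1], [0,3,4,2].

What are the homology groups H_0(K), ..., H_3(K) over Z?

Fix the vertex order 0 < 1 < 2 < 3 < 4 and write every simplex with vertices in increasing order. Then dim K = 3 and the simplices of K are:

  0-simplices (5): [0], [1], [2], [3], [4]
  1-simplices (10): [0,1], [0,2], [0,3], [0,4], [1,2], [1,3], [1,4], [2,3], [2,4], [3,4]
  2-simplices (10): [0,1,2], [0,1,3], [0,1,4], [0,2,3], [0,2,4], [0,3,4], [1,2,3], [1,2,4], [1,3,4], [2,3,4]
  3-simplices (5): [0,1,2,3], [0,1,2,4], [0,1,3,4], [0,2,3,4], [1,2,3,4]

so the chain groups are C_0 ≅ Z^5, C_1 ≅ Z^10, C_2 ≅ Z^10, C_3 ≅ Z^5.

Boundary ∂_1: C_1 → C_0 is given by ∂[p,q] = [q] − [p]. For instance
  ∂[0,3] = [3] − [0].
The resulting 5×10 matrix has rank 4, and its Smith normal form has invariant factors (1,1,1,1).

∂_2: C_2 → C_1 acts by ∂[p,q,r] = [q,r] − [p,r] + [p,q]. For instance
  ∂[0,1,2] = [1,2] − [0,2] + [0,1],
  ∂[2,3,4] = [3,4] − [2,4] + [2,3].
This gives a 10×10 integer matrix of rank 6; reducing to Smith normal form yields diagonal entries (1,1,1,1,1,1).

∂_3: C_3 → C_2 sends each 3-simplex σ to the alternating sum Σ_i (−1)^i (σ with its i-th vertex removed). For instance
  ∂[0,1,2,3] = [1,2,3] − [0,2,3] + [0,1,3] − [0,1,2],
  ∂[1,2,3,4] = [2,3,4] − [1,3,4] + [1,2,4] − [1,2,3].
The resulting 10×5 matrix has rank 4, and its Smith normal form has invariant factors (1,1,1,1).

Computing H_k = (kernel of ∂_k) / (image of ∂_{k+1}):

  H_0: rank C_0 − rank ∂_1 = 5 − 4 = 1, and the invariant factors of ∂_1 are all 1, so H_0 ≅ Z.
  H_1: rank ker ∂_1 − rank ∂_2 = (10 − 4) − 6 = 0, and the invariant factors of ∂_2 are all 1, so H_1 ≅ 0.
  H_2: rank ker ∂_2 − rank ∂_3 = (10 − 6) − 4 = 0, and the invariant factors of ∂_3 are all 1, so H_2 ≅ 0.
  H_3: rank ker ∂_3 − rank ∂_4 = (5 − 4) − 0 = 1, and there is no ∂_4, so H_3 ≅ Z.

As a check, the Euler characteristic is 5 − 10 + 10 − 5 = 0, which agrees with 1 − 0 + 0 − 1 = 0.
(K is a triangulation of the 3-sphere S^3.)

H_0 = Z,  H_1 = 0,  H_2 = 0,  H_3 = Z.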